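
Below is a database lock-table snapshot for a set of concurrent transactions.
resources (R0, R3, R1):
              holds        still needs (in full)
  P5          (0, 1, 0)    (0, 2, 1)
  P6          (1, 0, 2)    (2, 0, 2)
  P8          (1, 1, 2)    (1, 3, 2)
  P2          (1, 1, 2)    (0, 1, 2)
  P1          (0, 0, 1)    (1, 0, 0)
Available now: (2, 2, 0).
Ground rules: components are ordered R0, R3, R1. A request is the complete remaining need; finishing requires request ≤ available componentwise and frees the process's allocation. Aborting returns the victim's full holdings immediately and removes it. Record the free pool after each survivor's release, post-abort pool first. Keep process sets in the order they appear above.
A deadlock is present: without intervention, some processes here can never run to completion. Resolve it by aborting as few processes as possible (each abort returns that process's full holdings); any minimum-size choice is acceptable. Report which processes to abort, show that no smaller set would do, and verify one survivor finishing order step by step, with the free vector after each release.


Minimum abort set: P8.
Key observation: the deadlocked P6 becomes finishable only because P8 released (1, 1, 2); it completes at step 1 below.
Why nothing smaller works: aborting no one leaves the state deadlocked as given.
The survivors complete as P6, P5, P2, P1. Step-by-step check (starting from the post-abort pool):
  pool = (3, 3, 2)
  P6 needs (2, 0, 2) <= (3, 3, 2) -> finishes; pool += (1, 0, 2) = (4, 3, 4)
  P5 needs (0, 2, 1) <= (4, 3, 4) -> finishes; pool += (0, 1, 0) = (4, 4, 4)
  P2 needs (0, 1, 2) <= (4, 4, 4) -> finishes; pool += (1, 1, 2) = (5, 5, 6)
  P1 needs (1, 0, 0) <= (5, 5, 6) -> finishes; pool += (0, 0, 1) = (5, 5, 7)


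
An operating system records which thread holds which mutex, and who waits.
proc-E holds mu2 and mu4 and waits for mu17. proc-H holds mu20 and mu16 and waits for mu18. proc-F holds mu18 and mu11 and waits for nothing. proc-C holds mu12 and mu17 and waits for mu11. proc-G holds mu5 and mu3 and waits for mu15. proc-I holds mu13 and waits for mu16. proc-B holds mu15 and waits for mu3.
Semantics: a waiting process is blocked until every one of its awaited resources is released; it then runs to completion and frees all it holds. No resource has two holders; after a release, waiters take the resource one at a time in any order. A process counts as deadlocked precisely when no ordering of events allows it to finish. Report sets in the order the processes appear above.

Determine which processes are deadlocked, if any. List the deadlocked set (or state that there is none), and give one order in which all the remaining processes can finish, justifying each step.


Deadlocked: proc-G and proc-B.
Key observation: along proc-G -> proc-B -> proc-G, each member waits on what the next one holds — a deadlock; no other process is dragged down with it.
One completion order for the rest: proc-F, proc-C, proc-H, proc-I, proc-E.
Check, step by step:
  proc-F waits on nothing -> runs at once and releases mu18 and mu11
  proc-C waits on mu11 — all released -> runs and releases mu12 and mu17
  proc-H waits on mu18 — all released -> runs and releases mu20 and mu16
  proc-I waits on mu16 — all released -> runs and releases mu13
  proc-E waits on mu17 — all released -> runs and releases mu2 and mu4


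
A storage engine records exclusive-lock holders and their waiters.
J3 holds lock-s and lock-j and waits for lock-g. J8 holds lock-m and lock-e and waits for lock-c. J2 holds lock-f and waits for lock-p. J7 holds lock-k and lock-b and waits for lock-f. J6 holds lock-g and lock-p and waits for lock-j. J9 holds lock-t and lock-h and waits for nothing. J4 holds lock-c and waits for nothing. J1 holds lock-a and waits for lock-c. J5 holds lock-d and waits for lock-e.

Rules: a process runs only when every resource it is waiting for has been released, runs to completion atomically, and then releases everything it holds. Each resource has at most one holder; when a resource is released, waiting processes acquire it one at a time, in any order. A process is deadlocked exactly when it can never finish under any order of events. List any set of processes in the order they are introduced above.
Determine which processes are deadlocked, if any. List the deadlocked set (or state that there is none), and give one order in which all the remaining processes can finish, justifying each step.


The deadlocked set is J3, J2, J7 and J6.
Key observation: nobody on the ring J3 -> J6 -> J3 can start until another member finishes, which never happens; J2 and J7 wait into the deadlock from upstream.
A valid finishing order for the others: J4, J9, J8, J5, J1.
Walking it through:
  J4: no waits; runs immediately, freeing lock-c
  J9: no waits; runs immediately, freeing lock-t and lock-h
  J8: everything it awaited (lock-c) is free; runs, freeing lock-m and lock-e
  J5: everything it awaited (lock-e) is free; runs, freeing lock-d
  J1: everything it awaited (lock-c) is free; runs, freeing lock-a


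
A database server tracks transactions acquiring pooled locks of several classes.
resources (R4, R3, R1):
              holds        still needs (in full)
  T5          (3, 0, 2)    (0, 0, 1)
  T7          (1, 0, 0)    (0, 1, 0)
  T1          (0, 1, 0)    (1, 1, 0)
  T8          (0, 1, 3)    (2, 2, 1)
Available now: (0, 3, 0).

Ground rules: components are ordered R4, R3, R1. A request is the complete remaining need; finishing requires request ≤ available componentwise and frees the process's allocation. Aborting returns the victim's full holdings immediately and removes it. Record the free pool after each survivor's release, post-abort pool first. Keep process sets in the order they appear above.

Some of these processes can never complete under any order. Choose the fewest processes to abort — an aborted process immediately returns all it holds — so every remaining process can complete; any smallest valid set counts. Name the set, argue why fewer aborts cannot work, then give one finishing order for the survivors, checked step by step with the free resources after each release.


Abort T8.
Key observation: T5 was stuck for good until T8 gave back (0, 1, 3); in the order shown it finishes at step 1.
Minimality: the empty abort set fails — the state is deadlocked as it stands.
The survivors complete as T5, T7, T1. Verifying each step (starting from the post-abort pool):
  pool = (0, 4, 3)
  T5 needs (0, 0, 1) <= (0, 4, 3) -> finishes; pool += (3, 0, 2) = (3, 4, 5)
  T7 needs (0, 1, 0) <= (3, 4, 5) -> finishes; pool += (1, 0, 0) = (4, 4, 5)
  T1 needs (1, 1, 0) <= (4, 4, 5) -> finishes; pool += (0, 1, 0) = (4, 5, 5)


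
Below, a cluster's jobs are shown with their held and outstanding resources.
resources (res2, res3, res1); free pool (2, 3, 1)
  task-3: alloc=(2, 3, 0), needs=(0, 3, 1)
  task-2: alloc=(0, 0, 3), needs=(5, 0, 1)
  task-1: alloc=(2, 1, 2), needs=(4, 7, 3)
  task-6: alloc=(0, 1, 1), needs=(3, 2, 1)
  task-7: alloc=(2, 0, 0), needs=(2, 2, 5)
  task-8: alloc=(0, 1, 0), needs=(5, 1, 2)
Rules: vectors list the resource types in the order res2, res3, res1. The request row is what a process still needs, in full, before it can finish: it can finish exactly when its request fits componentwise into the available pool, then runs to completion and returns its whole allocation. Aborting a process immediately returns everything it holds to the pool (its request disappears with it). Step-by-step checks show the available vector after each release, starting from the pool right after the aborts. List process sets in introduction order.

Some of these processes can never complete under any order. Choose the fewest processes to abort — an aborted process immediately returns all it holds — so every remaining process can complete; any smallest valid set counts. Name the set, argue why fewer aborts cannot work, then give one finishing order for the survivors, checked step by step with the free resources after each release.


Minimum abort set: task-7.
Key observation: task-2 could never have finished before the abort; with (2, 0, 0) returned by task-7, it fits at step 3.
No smaller set exists: with zero aborts the deadlock remains.
Survivors finish in the order: task-3, task-6, task-2, task-1, task-8. Walking it through (pool after the aborts first):
  pool = (4, 3, 1)
  run task-3 (needs (0, 3, 1), free (4, 3, 1)); after release of (2, 3, 0) the pool is (6, 6, 1)
  run task-6 (needs (3, 2, 1), free (6, 6, 1)); after release of (0, 1, 1) the pool is (6, 7, 2)
  run task-2 (needs (5, 0, 1), free (6, 7, 2)); after release of (0, 0, 3) the pool is (6, 7, 5)
  run task-1 (needs (4, 7, 3), free (6, 7, 5)); after release of (2, 1, 2) the pool is (8, 8, 7)
  run task-8 (needs (5, 1, 2), free (8, 8, 7)); after release of (0, 1, 0) the pool is (8, 9, 7)


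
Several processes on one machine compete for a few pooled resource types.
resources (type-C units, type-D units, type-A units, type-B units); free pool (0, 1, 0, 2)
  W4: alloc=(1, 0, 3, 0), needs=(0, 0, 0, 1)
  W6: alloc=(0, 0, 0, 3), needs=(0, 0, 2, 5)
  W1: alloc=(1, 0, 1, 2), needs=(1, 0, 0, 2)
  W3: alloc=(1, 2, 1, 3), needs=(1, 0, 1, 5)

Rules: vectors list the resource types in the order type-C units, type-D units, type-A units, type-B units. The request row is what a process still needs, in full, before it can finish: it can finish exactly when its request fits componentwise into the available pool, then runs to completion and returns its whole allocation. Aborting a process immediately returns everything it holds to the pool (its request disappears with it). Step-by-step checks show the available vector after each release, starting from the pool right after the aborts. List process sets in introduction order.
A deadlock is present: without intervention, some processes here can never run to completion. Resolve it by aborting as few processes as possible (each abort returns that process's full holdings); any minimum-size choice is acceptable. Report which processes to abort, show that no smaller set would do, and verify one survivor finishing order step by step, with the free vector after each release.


Abort W6.
Key observation: the deadlocked W3 becomes finishable only because W6 released (0, 0, 0, 3); it completes at step 2 below.
Minimality: the empty abort set fails — the state is deadlocked as it stands.
One survivor order: W4, W3, W1. Walking it through (post-abort pool first):
  pool = (0, 1, 0, 5)
  W4 needs (0, 0, 0, 1) <= (0, 1, 0, 5) -> finishes; pool += (1, 0, 3, 0) = (1, 1, 3, 5)
  W3 needs (1, 0, 1, 5) <= (1, 1, 3, 5) -> finishes; pool += (1, 2, 1, 3) = (2, 3, 4, 8)
  W1 needs (1, 0, 0, 2) <= (2, 3, 4, 8) -> finishes; pool += (1, 0, 1, 2) = (3, 3, 5, 10)


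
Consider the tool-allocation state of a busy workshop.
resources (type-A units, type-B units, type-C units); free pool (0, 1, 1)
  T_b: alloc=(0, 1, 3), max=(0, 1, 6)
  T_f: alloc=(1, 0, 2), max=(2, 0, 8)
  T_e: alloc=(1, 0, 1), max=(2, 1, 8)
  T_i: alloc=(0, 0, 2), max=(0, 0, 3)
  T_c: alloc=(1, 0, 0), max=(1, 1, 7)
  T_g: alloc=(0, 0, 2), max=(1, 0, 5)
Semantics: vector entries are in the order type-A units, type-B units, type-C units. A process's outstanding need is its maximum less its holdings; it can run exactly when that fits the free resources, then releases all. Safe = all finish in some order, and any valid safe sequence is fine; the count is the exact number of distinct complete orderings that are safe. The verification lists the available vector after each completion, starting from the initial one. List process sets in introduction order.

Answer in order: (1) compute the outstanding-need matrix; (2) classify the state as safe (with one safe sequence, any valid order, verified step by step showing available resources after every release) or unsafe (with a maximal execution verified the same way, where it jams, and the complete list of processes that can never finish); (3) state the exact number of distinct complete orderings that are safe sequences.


(1) Remaining need (order type-A units, type-B units, type-C units):
  T_b: (0, 0, 3)
  T_f: (1, 0, 6)
  T_e: (1, 1, 7)
  T_i: (0, 0, 1)
  T_c: (0, 1, 7)
  T_g: (1, 0, 3)
(2) UNSAFE — no complete ordering exists.
Key observation: after T_i, T_b the pool peaks at (0, 2, 6), and each blocked process is short somewhere: T_f on type-A units; T_e on type-A units, type-C units; T_c on type-C units; T_g on type-A units.
Going as far as possible: T_i, T_b; after that, nothing fits. Step-by-step check:
  pool = (0, 1, 1)
  T_i: need (0, 0, 1) fits (0, 1, 1); releases (0, 0, 2), pool now (0, 1, 3)
  T_b: need (0, 0, 3) fits (0, 1, 3); releases (0, 1, 3), pool now (0, 2, 6)
  blocked: T_f wants (1, 0, 6), pool (0, 2, 6) — not enough type-A units
  blocked: T_e wants (1, 1, 7), pool (0, 2, 6) — not enough type-A units and type-C units
  blocked: T_c wants (0, 1, 7), pool (0, 2, 6) — not enough type-C units
  blocked: T_g wants (1, 0, 3), pool (0, 2, 6) — not enough type-A units
Processes that can never finish: T_f, T_e, T_c and T_g.
(3) The exact count: 0 of the possible complete orderings are safe sequences.


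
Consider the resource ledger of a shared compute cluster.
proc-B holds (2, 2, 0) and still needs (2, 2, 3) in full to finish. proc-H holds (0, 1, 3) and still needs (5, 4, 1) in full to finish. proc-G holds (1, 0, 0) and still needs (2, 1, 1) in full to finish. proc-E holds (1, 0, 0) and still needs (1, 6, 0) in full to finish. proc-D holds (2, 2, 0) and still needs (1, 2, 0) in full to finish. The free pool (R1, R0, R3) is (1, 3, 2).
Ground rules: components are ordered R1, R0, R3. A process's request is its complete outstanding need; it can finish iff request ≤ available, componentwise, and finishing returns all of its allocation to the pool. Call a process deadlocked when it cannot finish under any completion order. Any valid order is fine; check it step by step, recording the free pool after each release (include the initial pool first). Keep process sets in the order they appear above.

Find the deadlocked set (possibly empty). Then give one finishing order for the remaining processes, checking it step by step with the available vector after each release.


Deadlocked: proc-B, proc-H and proc-E.
Key observation: after proc-D, proc-G the pool peaks at (4, 5, 2), and each blocked process is short somewhere: proc-B on R3; proc-H on R1; proc-E on R0.
A valid finishing order for the others: proc-D, proc-G. Walking it through:
  pool = (1, 3, 2)
  run proc-D (needs (1, 2, 0), free (1, 3, 2)); after release of (2, 2, 0) the pool is (3, 5, 2)
  run proc-G (needs (2, 1, 1), free (3, 5, 2)); after release of (1, 0, 0) the pool is (4, 5, 2)
The blocked processes can never fit:
  proc-B still needs (2, 2, 3) but only (4, 5, 2) is free — short on R3
  proc-H still needs (5, 4, 1) but only (4, 5, 2) is free — short on R1
  proc-E still needs (1, 6, 0) but only (4, 5, 2) is free — short on R0


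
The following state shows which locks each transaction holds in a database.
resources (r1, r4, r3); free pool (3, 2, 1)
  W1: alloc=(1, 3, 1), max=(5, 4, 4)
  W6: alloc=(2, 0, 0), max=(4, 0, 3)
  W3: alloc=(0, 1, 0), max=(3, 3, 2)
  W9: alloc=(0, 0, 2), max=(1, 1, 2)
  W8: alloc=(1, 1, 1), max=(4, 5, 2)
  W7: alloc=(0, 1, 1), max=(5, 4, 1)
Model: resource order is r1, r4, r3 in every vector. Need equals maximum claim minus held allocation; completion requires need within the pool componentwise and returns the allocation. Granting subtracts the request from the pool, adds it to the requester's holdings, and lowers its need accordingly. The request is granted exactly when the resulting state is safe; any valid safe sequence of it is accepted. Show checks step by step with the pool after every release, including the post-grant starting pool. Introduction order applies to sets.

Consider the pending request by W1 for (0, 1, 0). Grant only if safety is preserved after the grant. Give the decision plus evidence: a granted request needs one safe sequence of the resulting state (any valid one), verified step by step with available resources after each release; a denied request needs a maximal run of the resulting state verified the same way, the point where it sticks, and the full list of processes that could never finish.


GRANT: granting preserves safety; a valid post-grant sequence is W9, W6, W1, W8, W7, W3.
Key observation: with (3, 1, 1) left after the transfer, W9 can run at once — the state stays safe.
Check on the post-grant state, step by step:
  pool = (3, 1, 1)
  W9 needs (1, 1, 0) <= (3, 1, 1) -> finishes; pool += (0, 0, 2) = (3, 1, 3)
  W6 needs (2, 0, 3) <= (3, 1, 3) -> finishes; pool += (2, 0, 0) = (5, 1, 3)
  W1 needs (4, 0, 3) <= (5, 1, 3) -> finishes; pool += (1, 4, 1) = (6, 5, 4)
  W8 needs (3, 4, 1) <= (6, 5, 4) -> finishes; pool += (1, 1, 1) = (7, 6, 5)
  W7 needs (5, 3, 0) <= (7, 6, 5) -> finishes; pool += (0, 1, 1) = (7, 7, 6)
  W3 needs (3, 2, 2) <= (7, 7, 6) -> finishes; pool += (0, 1, 0) = (7, 8, 6)


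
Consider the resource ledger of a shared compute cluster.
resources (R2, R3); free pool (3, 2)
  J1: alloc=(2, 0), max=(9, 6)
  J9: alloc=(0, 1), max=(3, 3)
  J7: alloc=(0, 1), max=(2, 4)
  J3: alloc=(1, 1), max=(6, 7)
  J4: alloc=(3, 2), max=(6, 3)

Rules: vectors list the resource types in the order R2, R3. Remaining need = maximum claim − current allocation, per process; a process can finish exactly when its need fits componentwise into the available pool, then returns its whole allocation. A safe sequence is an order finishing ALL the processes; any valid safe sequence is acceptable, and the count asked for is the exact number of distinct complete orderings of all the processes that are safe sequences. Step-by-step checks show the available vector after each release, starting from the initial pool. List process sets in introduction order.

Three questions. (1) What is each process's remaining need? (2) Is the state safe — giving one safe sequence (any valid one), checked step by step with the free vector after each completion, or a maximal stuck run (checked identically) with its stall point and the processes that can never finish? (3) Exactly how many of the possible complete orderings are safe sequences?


(1) Outstanding need per process (order R2, R3):
  J1: (7, 6)
  J9: (3, 2)
  J7: (2, 3)
  J3: (5, 6)
  J4: (3, 1)
(2) The state is SAFE; one workable sequence: J4, J7, J9, J3, J1.
Key observation: the first exact fit in this order is J4 — it needs (3, 1) with (3, 2) free, meeting a requested resource to the last unit.
Step-by-step check:
  pool = (3, 2)
  J4 needs (3, 1) <= (3, 2) -> finishes; pool += (3, 2) = (6, 4)
  J7 needs (2, 3) <= (6, 4) -> finishes; pool += (0, 1) = (6, 5)
  J9 needs (3, 2) <= (6, 5) -> finishes; pool += (0, 1) = (6, 6)
  J3 needs (5, 6) <= (6, 6) -> finishes; pool += (1, 1) = (7, 7)
  J1 needs (7, 6) <= (7, 7) -> finishes; pool += (2, 0) = (9, 7)
(3) Exactly 4 of the possible complete orderings are safe sequences.


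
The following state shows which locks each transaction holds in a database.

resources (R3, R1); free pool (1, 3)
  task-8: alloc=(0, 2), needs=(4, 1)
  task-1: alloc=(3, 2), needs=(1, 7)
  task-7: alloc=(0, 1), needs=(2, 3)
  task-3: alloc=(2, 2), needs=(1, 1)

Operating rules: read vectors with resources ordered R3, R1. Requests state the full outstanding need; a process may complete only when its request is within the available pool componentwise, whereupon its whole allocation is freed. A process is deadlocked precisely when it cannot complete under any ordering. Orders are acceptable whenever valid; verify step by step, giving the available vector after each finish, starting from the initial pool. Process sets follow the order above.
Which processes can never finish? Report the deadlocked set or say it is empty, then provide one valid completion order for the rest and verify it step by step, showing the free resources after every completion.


Deadlocked: task-8 and task-1.
Key observation: after task-3, task-7 the pool peaks at (3, 6), and each blocked process is short somewhere: task-8 on R3; task-1 on R1.
A valid finishing order for the others: task-3, task-7. Check, step by step:
  pool = (1, 3)
  task-3 needs (1, 1) <= (1, 3) -> finishes; pool += (2, 2) = (3, 5)
  task-7 needs (2, 3) <= (3, 5) -> finishes; pool += (0, 1) = (3, 6)
None of the blocked processes ever fits:
  task-8 still needs (4, 1) but only (3, 6) is free — short on R3
  task-1 still needs (1, 7) but only (3, 6) is free — short on R1


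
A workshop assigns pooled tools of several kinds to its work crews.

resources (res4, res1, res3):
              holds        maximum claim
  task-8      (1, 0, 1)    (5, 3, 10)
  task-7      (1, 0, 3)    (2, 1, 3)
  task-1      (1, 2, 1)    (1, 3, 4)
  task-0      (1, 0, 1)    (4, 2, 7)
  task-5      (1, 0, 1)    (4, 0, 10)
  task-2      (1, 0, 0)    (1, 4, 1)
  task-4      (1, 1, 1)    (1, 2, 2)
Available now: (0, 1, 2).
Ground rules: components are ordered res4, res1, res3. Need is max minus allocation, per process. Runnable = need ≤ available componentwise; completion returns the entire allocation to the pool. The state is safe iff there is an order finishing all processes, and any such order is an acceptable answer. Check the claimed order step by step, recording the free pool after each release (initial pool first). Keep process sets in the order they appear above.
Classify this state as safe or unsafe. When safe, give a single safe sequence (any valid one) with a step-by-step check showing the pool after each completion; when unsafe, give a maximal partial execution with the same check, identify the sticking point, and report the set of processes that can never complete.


The state is UNSAFE.
Key observation: no order helps: past task-4, task-7, task-1, task-2, task-0, the free pool tops out at (5, 4, 8), below what each blocked process needs in res3.
The run task-4, task-7, task-1, task-2, task-0 cannot be extended any further. Verifying each step:
  pool = (0, 1, 2)
  task-4: need (0, 1, 1) fits (0, 1, 2); releases (1, 1, 1), pool now (1, 2, 3)
  task-7: need (1, 1, 0) fits (1, 2, 3); releases (1, 0, 3), pool now (2, 2, 6)
  task-1: need (0, 1, 3) fits (2, 2, 6); releases (1, 2, 1), pool now (3, 4, 7)
  task-2: need (0, 4, 1) fits (3, 4, 7); releases (1, 0, 0), pool now (4, 4, 7)
  task-0: need (3, 2, 6) fits (4, 4, 7); releases (1, 0, 1), pool now (5, 4, 8)
  blocked: task-8 wants (4, 3, 9), pool (5, 4, 8) — not enough res3
  blocked: task-5 wants (3, 0, 9), pool (5, 4, 8) — not enough res3
Permanently blocked: task-8 and task-5.


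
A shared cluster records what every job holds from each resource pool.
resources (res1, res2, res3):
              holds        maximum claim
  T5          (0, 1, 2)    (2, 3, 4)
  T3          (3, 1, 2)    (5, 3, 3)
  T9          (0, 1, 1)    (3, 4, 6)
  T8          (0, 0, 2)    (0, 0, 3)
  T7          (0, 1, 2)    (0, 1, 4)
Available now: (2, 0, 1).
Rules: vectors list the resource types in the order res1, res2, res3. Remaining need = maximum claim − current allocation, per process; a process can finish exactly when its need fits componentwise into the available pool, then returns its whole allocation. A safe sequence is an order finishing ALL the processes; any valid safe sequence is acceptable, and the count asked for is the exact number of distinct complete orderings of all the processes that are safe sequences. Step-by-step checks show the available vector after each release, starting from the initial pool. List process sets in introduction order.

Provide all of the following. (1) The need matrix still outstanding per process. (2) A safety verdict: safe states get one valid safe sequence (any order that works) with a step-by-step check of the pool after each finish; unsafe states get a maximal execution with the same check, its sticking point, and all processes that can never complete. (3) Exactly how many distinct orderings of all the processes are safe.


(1) Remaining need (order res1, res2, res3):
  T5: (2, 2, 2)
  T3: (2, 2, 1)
  T9: (3, 3, 5)
  T8: (0, 0, 1)
  T7: (0, 0, 2)
(2) The state is UNSAFE.
Key observation: res2 is the bottleneck — with T8, T7 done the pool holds (2, 1, 5), short of every remaining need.
Going as far as possible: T8, T7; after that, nothing fits. Step-by-step check:
  pool = (2, 0, 1)
  T8 needs (0, 0, 1) <= (2, 0, 1) -> finishes; pool += (0, 0, 2) = (2, 0, 3)
  T7 needs (0, 0, 2) <= (2, 0, 3) -> finishes; pool += (0, 1, 2) = (2, 1, 5)
  T5 cannot run: need (2, 2, 2) vs free (2, 1, 5) (insufficient res2)
  T3 cannot run: need (2, 2, 1) vs free (2, 1, 5) (insufficient res2)
  T9 cannot run: need (3, 3, 5) vs free (2, 1, 5) (insufficient res1 and res2)
Processes that can never finish: T5, T3 and T9.
(3) Precisely 0 of the possible complete orderings are safe sequences.


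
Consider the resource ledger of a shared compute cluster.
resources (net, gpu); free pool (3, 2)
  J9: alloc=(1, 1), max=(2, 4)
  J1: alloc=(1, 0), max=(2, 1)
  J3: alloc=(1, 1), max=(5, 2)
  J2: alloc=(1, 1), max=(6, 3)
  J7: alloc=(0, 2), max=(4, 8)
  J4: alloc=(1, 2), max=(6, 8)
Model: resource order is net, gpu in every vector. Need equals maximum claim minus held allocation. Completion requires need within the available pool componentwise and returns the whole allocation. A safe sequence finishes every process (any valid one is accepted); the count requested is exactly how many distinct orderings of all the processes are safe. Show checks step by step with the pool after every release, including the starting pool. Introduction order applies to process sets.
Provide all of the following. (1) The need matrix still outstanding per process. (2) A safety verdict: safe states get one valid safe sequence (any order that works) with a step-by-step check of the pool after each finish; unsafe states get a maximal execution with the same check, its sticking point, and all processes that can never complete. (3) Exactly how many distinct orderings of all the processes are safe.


(1) Outstanding need per process (order net, gpu):
  J9: (1, 3)
  J1: (1, 1)
  J3: (4, 1)
  J2: (5, 2)
  J7: (4, 6)
  J4: (5, 6)
(2) UNSAFE — no complete ordering exists.
Key observation: once J1, J3, J2, J9 finish, the pool peaks at (7, 5) — and every remaining process still needs more gpu than that.
A maximal execution: J1, J3, J2, J9 — then nothing else fits. Step-by-step check:
  pool = (3, 2)
  J1 needs (1, 1) <= (3, 2) -> finishes; pool += (1, 0) = (4, 2)
  J3 needs (4, 1) <= (4, 2) -> finishes; pool += (1, 1) = (5, 3)
  J2 needs (5, 2) <= (5, 3) -> finishes; pool += (1, 1) = (6, 4)
  J9 needs (1, 3) <= (6, 4) -> finishes; pool += (1, 1) = (7, 5)
  blocked: J7 wants (4, 6), pool (7, 5) — not enough gpu
  blocked: J4 wants (5, 6), pool (7, 5) — not enough gpu
Processes that can never finish: J7 and J4.
(3) Exactly 0 of the possible complete orderings are safe sequences.


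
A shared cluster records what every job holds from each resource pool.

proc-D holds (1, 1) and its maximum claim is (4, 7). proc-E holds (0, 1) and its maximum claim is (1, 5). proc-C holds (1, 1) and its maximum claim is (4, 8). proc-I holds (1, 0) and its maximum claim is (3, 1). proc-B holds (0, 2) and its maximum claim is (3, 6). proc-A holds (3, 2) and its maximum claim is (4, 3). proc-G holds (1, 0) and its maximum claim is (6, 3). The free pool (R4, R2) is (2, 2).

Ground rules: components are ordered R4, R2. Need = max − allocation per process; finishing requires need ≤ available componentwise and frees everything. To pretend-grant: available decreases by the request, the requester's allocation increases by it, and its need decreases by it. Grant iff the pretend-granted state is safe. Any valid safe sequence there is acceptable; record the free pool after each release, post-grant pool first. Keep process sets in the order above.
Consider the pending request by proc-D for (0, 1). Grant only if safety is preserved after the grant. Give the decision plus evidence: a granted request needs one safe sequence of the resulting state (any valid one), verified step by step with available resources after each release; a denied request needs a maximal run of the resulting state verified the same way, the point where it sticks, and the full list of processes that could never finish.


DENY. Granting would leave the state unsafe.
Key observation: the wall is R2: completing proc-I, proc-A, proc-G brings the pool only to (7, 3), and all the rest need more.
After a pretend grant, a maximal execution: proc-I, proc-A, proc-G — then nothing else fits. Check, step by step:
  pool = (2, 1)
  proc-I: need (2, 1) fits (2, 1); releases (1, 0), pool now (3, 1)
  proc-A: need (1, 1) fits (3, 1); releases (3, 2), pool now (6, 3)
  proc-G: need (5, 3) fits (6, 3); releases (1, 0), pool now (7, 3)
  proc-D cannot run: need (3, 5) vs free (7, 3) (insufficient R2)
  proc-E cannot run: need (1, 4) vs free (7, 3) (insufficient R2)
  proc-C cannot run: need (3, 7) vs free (7, 3) (insufficient R2)
  proc-B cannot run: need (3, 4) vs free (7, 3) (insufficient R2)
Post-grant, the permanently blocked set is proc-D, proc-E, proc-C and proc-B.


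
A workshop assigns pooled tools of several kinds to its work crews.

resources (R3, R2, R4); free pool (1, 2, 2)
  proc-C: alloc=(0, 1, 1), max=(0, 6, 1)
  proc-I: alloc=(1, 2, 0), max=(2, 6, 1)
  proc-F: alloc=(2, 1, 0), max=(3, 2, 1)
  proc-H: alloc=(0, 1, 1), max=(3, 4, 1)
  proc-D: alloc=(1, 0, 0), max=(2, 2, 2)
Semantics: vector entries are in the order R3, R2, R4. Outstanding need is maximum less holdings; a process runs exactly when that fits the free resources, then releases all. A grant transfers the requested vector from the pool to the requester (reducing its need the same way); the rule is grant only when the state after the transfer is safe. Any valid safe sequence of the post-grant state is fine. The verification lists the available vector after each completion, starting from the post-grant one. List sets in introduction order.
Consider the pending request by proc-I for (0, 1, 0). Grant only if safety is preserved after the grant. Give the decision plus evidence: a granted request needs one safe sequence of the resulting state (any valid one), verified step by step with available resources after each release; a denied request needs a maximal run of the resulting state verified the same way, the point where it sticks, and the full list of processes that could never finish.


DENY: after the grant no complete ordering would exist.
Key observation: once proc-F, proc-D finish, the pool peaks at (4, 2, 2) — and every remaining process still needs more R2 than that.
After a pretend grant, a maximal execution: proc-F, proc-D — then nothing else fits. Verifying each step:
  pool = (1, 1, 2)
  proc-F: need (1, 1, 1) fits (1, 1, 2); releases (2, 1, 0), pool now (3, 2, 2)
  proc-D: need (1, 2, 2) fits (3, 2, 2); releases (1, 0, 0), pool now (4, 2, 2)
  proc-C still needs (0, 5, 0) but only (4, 2, 2) is free — short on R2
  proc-I still needs (1, 3, 1) but only (4, 2, 2) is free — short on R2
  proc-H still needs (3, 3, 0) but only (4, 2, 2) is free — short on R2
Post-grant, the permanently blocked set is proc-C, proc-I and proc-H.


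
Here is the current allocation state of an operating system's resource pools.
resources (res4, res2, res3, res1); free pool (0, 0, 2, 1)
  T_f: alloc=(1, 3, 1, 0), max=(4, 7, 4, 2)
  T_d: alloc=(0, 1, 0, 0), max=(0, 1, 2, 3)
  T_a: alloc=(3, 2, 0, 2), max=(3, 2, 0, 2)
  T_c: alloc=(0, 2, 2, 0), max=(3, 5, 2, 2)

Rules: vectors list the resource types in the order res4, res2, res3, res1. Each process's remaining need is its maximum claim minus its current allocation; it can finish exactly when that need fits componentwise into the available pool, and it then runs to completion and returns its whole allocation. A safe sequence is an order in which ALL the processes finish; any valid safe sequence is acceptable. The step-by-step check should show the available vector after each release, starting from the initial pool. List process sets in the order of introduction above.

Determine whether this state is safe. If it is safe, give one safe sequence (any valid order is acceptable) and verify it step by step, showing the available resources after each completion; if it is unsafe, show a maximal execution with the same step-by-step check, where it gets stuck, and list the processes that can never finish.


SAFE. One safe sequence: T_a, T_d, T_c, T_f.
Key observation: at T_d the run first touches a limit — (0, 0, 2, 3) against (3, 2, 2, 3), exact on a resource it actually requests.
Verifying each step:
  pool = (0, 0, 2, 1)
  T_a needs (0, 0, 0, 0) <= (0, 0, 2, 1) -> finishes; pool += (3, 2, 0, 2) = (3, 2, 2, 3)
  T_d needs (0, 0, 2, 3) <= (3, 2, 2, 3) -> finishes; pool += (0, 1, 0, 0) = (3, 3, 2, 3)
  T_c needs (3, 3, 0, 2) <= (3, 3, 2, 3) -> finishes; pool += (0, 2, 2, 0) = (3, 5, 4, 3)
  T_f needs (3, 4, 3, 2) <= (3, 5, 4, 3) -> finishes; pool += (1, 3, 1, 0) = (4, 8, 5, 3)


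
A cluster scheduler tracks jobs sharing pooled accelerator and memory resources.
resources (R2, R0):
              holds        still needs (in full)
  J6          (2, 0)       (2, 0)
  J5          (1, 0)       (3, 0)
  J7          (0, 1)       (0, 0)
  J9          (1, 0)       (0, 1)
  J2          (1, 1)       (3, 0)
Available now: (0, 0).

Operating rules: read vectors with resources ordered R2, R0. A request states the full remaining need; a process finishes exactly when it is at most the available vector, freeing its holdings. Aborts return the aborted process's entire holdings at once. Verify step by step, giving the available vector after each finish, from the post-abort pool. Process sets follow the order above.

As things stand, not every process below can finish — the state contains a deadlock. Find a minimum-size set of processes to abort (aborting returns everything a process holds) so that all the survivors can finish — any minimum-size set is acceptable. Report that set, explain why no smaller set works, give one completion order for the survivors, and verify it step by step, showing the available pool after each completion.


The answer: abort J5.
Key observation: J6 was stuck for good until J5 gave back (1, 0); in the order shown it finishes at step 3.
No smaller set exists: with zero aborts the deadlock remains.
The survivors complete as J7, J9, J6, J2. Walking it through (starting from the post-abort pool):
  pool = (1, 0)
  J7 needs (0, 0) <= (1, 0) -> finishes; pool += (0, 1) = (1, 1)
  J9 needs (0, 1) <= (1, 1) -> finishes; pool += (1, 0) = (2, 1)
  J6 needs (2, 0) <= (2, 1) -> finishes; pool += (2, 0) = (4, 1)
  J2 needs (3, 0) <= (4, 1) -> finishes; pool += (1, 1) = (5, 2)


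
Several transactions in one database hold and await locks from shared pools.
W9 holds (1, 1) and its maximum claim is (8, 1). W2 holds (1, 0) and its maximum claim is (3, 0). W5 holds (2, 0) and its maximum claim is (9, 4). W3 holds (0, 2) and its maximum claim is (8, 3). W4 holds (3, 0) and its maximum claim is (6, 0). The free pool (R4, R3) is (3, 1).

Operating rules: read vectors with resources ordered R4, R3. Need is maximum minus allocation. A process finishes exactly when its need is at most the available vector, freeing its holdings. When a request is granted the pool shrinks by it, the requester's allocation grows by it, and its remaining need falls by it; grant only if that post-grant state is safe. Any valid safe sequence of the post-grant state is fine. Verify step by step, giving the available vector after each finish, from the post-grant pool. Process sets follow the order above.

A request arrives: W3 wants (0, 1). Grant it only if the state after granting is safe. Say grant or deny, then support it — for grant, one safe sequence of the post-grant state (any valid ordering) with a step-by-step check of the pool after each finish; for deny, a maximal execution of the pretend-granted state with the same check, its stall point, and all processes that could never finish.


GRANT — the state after the grant stays safe, e.g. via W4, W2, W9, W3, W5.
Key observation: granting shrinks the pool to (3, 0), yet W4 still fits and the chain goes through.
Step-by-step check of the post-grant state:
  pool = (3, 0)
  run W4 (needs (3, 0), free (3, 0)); after release of (3, 0) the pool is (6, 0)
  run W2 (needs (2, 0), free (6, 0)); after release of (1, 0) the pool is (7, 0)
  run W9 (needs (7, 0), free (7, 0)); after release of (1, 1) the pool is (8, 1)
  run W3 (needs (8, 0), free (8, 1)); after release of (0, 3) the pool is (8, 4)
  run W5 (needs (7, 4), free (8, 4)); after release of (2, 0) the pool is (10, 4)


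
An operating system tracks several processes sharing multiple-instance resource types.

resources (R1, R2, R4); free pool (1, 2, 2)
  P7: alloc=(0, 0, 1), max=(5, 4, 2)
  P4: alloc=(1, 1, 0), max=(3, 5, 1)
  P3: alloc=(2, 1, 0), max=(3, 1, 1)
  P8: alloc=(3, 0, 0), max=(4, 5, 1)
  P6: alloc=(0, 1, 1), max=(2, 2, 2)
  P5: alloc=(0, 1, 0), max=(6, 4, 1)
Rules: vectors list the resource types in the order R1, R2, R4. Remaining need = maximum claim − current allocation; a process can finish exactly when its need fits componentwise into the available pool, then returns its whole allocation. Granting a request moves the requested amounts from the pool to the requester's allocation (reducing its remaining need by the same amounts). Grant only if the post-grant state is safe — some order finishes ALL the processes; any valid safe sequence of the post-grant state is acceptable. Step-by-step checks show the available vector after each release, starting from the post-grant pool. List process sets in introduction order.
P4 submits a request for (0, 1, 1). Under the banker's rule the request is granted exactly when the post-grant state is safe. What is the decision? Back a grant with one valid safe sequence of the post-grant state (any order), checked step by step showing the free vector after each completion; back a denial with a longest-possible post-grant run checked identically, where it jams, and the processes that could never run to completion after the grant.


GRANT — the state after the grant stays safe, e.g. via P3, P6, P4, P8, P7, P5.
Key observation: with (1, 1, 1) left after the transfer, P3 can run at once — the state stays safe.
Check on the post-grant state, step by step:
  pool = (1, 1, 1)
  P3: need (1, 0, 1) fits (1, 1, 1); releases (2, 1, 0), pool now (3, 2, 1)
  P6: need (2, 1, 1) fits (3, 2, 1); releases (0, 1, 1), pool now (3, 3, 2)
  P4: need (2, 3, 0) fits (3, 3, 2); releases (1, 2, 1), pool now (4, 5, 3)
  P8: need (1, 5, 1) fits (4, 5, 3); releases (3, 0, 0), pool now (7, 5, 3)
  P7: need (5, 4, 1) fits (7, 5, 3); releases (0, 0, 1), pool now (7, 5, 4)
  P5: need (6, 3, 1) fits (7, 5, 4); releases (0, 1, 0), pool now (7, 6, 4)


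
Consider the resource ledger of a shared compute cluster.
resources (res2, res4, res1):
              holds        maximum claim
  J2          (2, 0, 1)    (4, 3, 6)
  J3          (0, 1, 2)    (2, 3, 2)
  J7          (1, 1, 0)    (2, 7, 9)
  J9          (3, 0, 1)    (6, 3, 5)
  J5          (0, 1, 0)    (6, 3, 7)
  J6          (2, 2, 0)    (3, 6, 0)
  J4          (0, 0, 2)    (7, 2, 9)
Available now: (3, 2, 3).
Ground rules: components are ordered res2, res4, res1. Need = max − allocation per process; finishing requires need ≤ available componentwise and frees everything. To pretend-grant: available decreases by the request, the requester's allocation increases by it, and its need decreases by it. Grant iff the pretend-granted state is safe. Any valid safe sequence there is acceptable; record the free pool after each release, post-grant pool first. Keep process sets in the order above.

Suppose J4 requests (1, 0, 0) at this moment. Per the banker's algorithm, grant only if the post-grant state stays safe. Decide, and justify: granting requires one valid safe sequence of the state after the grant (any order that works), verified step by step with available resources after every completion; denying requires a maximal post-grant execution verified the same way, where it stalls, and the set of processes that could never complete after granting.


GRANT. The post-grant state is safe; one safe sequence: J3, J2, J9, J5, J6, J4, J7.
Key observation: granting shrinks the pool to (2, 2, 3), yet J3 still fits and the chain goes through.
Step-by-step check of the post-grant state:
  pool = (2, 2, 3)
  J3: need (2, 2, 0) fits (2, 2, 3); releases (0, 1, 2), pool now (2, 3, 5)
  J2: need (2, 3, 5) fits (2, 3, 5); releases (2, 0, 1), pool now (4, 3, 6)
  J9: need (3, 3, 4) fits (4, 3, 6); releases (3, 0, 1), pool now (7, 3, 7)
  J5: need (6, 2, 7) fits (7, 3, 7); releases (0, 1, 0), pool now (7, 4, 7)
  J6: need (1, 4, 0) fits (7, 4, 7); releases (2, 2, 0), pool now (9, 6, 7)
  J4: need (6, 2, 7) fits (9, 6, 7); releases (1, 0, 2), pool now (10, 6, 9)
  J7: need (1, 6, 9) fits (10, 6, 9); releases (1, 1, 0), pool now (11, 7, 9)
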